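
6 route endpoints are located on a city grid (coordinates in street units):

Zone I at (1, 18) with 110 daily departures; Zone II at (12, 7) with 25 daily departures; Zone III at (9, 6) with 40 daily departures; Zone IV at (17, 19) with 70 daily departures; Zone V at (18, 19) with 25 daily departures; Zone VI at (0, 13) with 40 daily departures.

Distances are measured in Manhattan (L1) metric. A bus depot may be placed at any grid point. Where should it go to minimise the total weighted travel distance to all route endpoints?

(9, 18)

Manhattan distance separates: Σwᵢ(|x−xᵢ|+|y−yᵢ|) = Σwᵢ|x−xᵢ| + Σwᵢ|y−yᵢ|, so x and y are optimised independently as 1-D weighted medians.
Total weight W = 310; half = 155.
x-coordinate, sorted with cumulative weight:
  x=0 (Zone VI, w=40) cum 40
  x=1 (Zone I, w=110) cum 150
  x=9 (Zone III, w=40) cum 190  ← median
  x=12 (Zone II, w=25) cum 215
  x=17 (Zone IV, w=70) cum 285
  x=18 (Zone V, w=25) cum 310
⇒ x* = 9
y-coordinate, sorted with cumulative weight:
  y=6 (Zone III, w=40) cum 40
  y=7 (Zone II, w=25) cum 65
  y=13 (Zone VI, w=40) cum 105
  y=18 (Zone I, w=110) cum 215  ← median
  y=19 (Zone IV, w=70) cum 285
  y=19 (Zone V, w=25) cum 310
⇒ y* = 18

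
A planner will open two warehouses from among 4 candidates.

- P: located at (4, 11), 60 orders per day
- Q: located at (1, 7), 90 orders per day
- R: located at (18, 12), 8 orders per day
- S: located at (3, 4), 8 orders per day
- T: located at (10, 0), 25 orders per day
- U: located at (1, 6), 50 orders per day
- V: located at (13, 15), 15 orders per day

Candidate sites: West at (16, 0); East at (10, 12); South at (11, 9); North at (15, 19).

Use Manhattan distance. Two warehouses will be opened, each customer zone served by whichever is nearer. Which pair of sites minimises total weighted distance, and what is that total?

Evaluate every pair (each demand assigned to the nearer of the two):
  {East, South}: total = 2658
  {West, South}: total = 2724
  {South, North}: total = 2794
  {West, East}: total = 2854
  {East, North}: total = 3004
  {West, North}: total = 4626
Best pair: {East, South} with total 2658.

{East, South}, total 2658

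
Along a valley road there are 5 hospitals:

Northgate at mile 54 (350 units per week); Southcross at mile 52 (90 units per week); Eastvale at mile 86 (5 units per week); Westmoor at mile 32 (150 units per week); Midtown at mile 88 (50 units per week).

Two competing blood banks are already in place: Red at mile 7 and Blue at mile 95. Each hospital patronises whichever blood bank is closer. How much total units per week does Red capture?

The indifferent point is the midpoint (7+95)/2 = 51; hospitals left of it (closer to Red at 7) go to Red, those right go to Blue.
  Westmoor at 32 (w=150) → Red
  Southcross at 52 (w=90) → Blue
  Northgate at 54 (w=350) → Blue
  Eastvale at 86 (w=5) → Blue
  Midtown at 88 (w=50) → Blue
Red captures 150; Blue captures 495.

150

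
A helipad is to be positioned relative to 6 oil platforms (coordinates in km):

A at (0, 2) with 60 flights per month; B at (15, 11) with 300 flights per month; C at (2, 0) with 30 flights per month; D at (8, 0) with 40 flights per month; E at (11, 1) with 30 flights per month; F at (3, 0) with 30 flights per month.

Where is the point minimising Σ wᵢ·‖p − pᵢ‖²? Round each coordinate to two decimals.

The minimiser of Σwᵢ‖p−pᵢ‖² is the weighted centroid p* = (Σwᵢpᵢ)/(Σwᵢ).
Σwᵢ = 490.
Σwᵢxᵢ = 60·0 + 300·15 + 30·2 + 40·8 + 30·11 + 30·3 = 5300.
Σwᵢyᵢ = 60·2 + 300·11 + 30·0 + 40·0 + 30·1 + 30·0 = 3450.
x* = 5300/490 = 10.82, y* = 3450/490 = 7.04.

(10.82, 7.04)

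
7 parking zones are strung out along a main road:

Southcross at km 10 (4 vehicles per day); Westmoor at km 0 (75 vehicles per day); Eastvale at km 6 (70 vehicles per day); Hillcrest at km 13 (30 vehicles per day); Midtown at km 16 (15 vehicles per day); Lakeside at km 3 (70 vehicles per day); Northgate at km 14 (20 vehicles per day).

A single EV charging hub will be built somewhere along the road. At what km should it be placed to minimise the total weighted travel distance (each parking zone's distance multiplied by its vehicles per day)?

For a sum of weighted absolute distances on a line, the optimum is the weighted median (not the mean). Total weight W = 284; half-weight = 142.
Sort by position and accumulate weight:
  km 0 (Westmoor, w=75) → cum 75
  km 3 (Lakeside, w=70) → cum 145  ≥ 142 → median here
  km 6 (Eastvale, w=70) → cum 215
  km 10 (Southcross, w=4) → cum 219
  km 13 (Hillcrest, w=30) → cum 249
  km 14 (Northgate, w=20) → cum 269
  km 16 (Midtown, w=15) → cum 284
Optimal location: km 3.

x = 3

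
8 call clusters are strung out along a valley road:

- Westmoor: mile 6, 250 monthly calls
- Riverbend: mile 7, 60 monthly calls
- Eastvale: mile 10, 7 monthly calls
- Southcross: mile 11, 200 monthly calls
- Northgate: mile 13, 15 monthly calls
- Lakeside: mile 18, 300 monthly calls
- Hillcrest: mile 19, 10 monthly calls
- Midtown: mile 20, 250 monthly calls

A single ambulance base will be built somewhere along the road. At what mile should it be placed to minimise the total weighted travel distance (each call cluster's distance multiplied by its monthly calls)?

For a sum of weighted absolute distances on a line, the optimum is the weighted median (not the mean). Total weight W = 1092; half-weight = 546.
Sort by position and accumulate weight:
  mile 6 (Westmoor, w=250) → cum 250
  mile 7 (Riverbend, w=60) → cum 310
  mile 10 (Eastvale, w=7) → cum 317
  mile 11 (Southcross, w=200) → cum 517
  mile 13 (Northgate, w=15) → cum 532
  mile 18 (Lakeside, w=300) → cum 832  ≥ 546 → median here
  mile 19 (Hillcrest, w=10) → cum 842
  mile 20 (Midtown, w=250) → cum 1092
Optimal location: mile 18.

x = 18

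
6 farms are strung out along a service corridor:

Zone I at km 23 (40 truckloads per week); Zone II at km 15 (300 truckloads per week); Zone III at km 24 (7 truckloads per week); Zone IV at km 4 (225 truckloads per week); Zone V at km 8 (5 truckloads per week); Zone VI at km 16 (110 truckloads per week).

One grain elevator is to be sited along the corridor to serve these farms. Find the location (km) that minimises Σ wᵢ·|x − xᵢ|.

For a sum of weighted absolute distances on a line, the optimum is the weighted median (not the mean). Total weight W = 687; half-weight = 343.5.
Sort by position and accumulate weight:
  km 4 (Zone IV, w=225) → cum 225
  km 8 (Zone V, w=5) → cum 230
  km 15 (Zone II, w=300) → cum 530  ≥ 343.5 → median here
  km 16 (Zone VI, w=110) → cum 640
  km 23 (Zone I, w=40) → cum 680
  km 24 (Zone III, w=7) → cum 687
Optimal location: km 15.

x = 15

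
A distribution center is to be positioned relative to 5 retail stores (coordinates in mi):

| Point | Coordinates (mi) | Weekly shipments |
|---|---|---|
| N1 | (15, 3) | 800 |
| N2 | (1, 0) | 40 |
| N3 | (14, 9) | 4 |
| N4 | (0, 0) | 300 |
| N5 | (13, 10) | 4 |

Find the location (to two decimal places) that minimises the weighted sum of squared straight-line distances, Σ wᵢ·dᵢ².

The minimiser of Σwᵢ‖p−pᵢ‖² is the weighted centroid p* = (Σwᵢpᵢ)/(Σwᵢ).
Σwᵢ = 1148.
Σwᵢxᵢ = 800·15 + 40·1 + 4·14 + 300·0 + 4·13 = 12148.
Σwᵢyᵢ = 800·3 + 40·0 + 4·9 + 300·0 + 4·10 = 2476.
x* = 12148/1148 = 10.58, y* = 2476/1148 = 2.16.

(10.58, 2.16)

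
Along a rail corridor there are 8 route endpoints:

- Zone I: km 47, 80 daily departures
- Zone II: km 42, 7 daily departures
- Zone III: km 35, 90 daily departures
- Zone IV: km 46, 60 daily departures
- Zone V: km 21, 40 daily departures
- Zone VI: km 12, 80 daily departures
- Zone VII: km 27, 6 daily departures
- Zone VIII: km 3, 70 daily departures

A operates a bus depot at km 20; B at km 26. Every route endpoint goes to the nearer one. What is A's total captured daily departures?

190

The indifferent point is the midpoint (20+26)/2 = 23; route endpoints left of it (closer to A at 20) go to A, those right go to B.
  Zone VIII at 3 (w=70) → A
  Zone VI at 12 (w=80) → A
  Zone V at 21 (w=40) → A
  Zone VII at 27 (w=6) → B
  Zone III at 35 (w=90) → B
  Zone II at 42 (w=7) → B
  Zone IV at 46 (w=60) → B
  Zone I at 47 (w=80) → B
A captures 190; B captures 243.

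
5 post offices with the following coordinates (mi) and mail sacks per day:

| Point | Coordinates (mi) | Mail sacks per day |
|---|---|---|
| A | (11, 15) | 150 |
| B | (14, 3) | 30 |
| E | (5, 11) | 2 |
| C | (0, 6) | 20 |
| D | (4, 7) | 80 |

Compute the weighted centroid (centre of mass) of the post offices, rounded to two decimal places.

(8.51, 10.79)

The minimiser of Σwᵢ‖p−pᵢ‖² is the weighted centroid p* = (Σwᵢpᵢ)/(Σwᵢ).
Σwᵢ = 282.
Σwᵢxᵢ = 150·11 + 30·14 + 2·5 + 20·0 + 80·4 = 2400.
Σwᵢyᵢ = 150·15 + 30·3 + 2·11 + 20·6 + 80·7 = 3042.
x* = 2400/282 = 8.51, y* = 3042/282 = 10.79.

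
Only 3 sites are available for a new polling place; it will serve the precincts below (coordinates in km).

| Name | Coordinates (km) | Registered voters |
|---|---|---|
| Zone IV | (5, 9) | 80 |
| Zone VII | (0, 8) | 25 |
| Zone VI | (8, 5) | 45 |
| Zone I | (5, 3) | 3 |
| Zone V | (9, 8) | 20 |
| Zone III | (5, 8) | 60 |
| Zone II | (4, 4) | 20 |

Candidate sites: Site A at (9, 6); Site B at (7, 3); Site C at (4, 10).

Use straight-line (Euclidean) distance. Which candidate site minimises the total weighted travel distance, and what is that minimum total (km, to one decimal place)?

Total weighted distance at each candidate:
  Site A (9, 6): total = 1125.2
  Site B (7, 3): total = 1321.7
  Site C (4, 10): total = 896.2
Minimum is at Site C with total 896.2 km.

Site C, total 896.2 km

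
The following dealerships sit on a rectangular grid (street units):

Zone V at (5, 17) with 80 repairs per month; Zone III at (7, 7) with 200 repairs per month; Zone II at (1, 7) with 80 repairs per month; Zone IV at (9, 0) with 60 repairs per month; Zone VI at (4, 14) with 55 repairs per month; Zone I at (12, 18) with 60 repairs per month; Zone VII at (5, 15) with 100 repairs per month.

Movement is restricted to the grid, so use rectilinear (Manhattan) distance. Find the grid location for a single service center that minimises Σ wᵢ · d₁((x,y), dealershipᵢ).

Manhattan distance separates: Σwᵢ(|x−xᵢ|+|y−yᵢ|) = Σwᵢ|x−xᵢ| + Σwᵢ|y−yᵢ|, so x and y are optimised independently as 1-D weighted medians.
Total weight W = 635; half = 317.5.
x-coordinate, sorted with cumulative weight:
  x=1 (Zone II, w=80) cum 80
  x=4 (Zone VI, w=55) cum 135
  x=5 (Zone V, w=80) cum 215
  x=5 (Zone VII, w=100) cum 315
  x=7 (Zone III, w=200) cum 515  ← median
  x=9 (Zone IV, w=60) cum 575
  x=12 (Zone I, w=60) cum 635
⇒ x* = 7
y-coordinate, sorted with cumulative weight:
  y=0 (Zone IV, w=60) cum 60
  y=7 (Zone III, w=200) cum 260
  y=7 (Zone II, w=80) cum 340  ← median
  y=14 (Zone VI, w=55) cum 395
  y=15 (Zone VII, w=100) cum 495
  y=17 (Zone V, w=80) cum 575
  y=18 (Zone I, w=60) cum 635
⇒ y* = 7

(7, 7)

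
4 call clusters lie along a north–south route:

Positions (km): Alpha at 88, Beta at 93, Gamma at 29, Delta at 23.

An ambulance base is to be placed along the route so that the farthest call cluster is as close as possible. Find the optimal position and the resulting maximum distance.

location 58, max distance 35

The 1-center on a line is the midpoint of the two extreme points: leftmost at 23, rightmost at 93.
Optimal location = (23 + 93)/2 = 58; maximum distance = (93 − 23)/2 = 35.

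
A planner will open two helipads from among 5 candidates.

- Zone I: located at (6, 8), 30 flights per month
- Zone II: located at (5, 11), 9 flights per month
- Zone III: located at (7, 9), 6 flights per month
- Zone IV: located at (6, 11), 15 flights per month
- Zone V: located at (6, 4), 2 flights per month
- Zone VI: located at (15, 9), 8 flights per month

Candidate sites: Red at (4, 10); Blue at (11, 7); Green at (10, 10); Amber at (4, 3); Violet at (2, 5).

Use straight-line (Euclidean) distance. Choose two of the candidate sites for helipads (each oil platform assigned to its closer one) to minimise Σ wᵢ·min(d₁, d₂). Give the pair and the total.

Evaluate every pair (each demand assigned to the nearer of the two):
  {Red, Blue}: total = 197.5
  {Red, Green}: total = 203.5
  {Red, Amber}: total = 242.9
  {Red, Violet}: total = 246.7
  {Green, Amber}: total = 306.1
  {Blue, Green}: total = 308.3
  {Green, Violet}: total = 309.9
  {Blue, Violet}: total = 377.3
  {Blue, Amber}: total = 381.0
  {Amber, Violet}: total = 461.7
Best pair: {Red, Blue} with total 197.5.

{Red, Blue}, total 197.5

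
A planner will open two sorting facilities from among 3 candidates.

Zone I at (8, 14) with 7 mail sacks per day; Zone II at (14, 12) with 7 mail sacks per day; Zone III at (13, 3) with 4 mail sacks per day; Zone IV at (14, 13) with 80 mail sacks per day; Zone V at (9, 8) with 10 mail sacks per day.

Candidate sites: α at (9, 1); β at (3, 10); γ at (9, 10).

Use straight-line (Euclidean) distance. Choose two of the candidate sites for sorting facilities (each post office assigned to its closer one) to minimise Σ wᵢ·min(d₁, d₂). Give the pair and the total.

Evaluate every pair (each demand assigned to the nearer of the two):
  {α, γ}: total = 570.9
  {β, γ}: total = 585.3
  {α, β}: total = 1116.4
Best pair: {α, γ} with total 570.9.

{α, γ}, total 570.9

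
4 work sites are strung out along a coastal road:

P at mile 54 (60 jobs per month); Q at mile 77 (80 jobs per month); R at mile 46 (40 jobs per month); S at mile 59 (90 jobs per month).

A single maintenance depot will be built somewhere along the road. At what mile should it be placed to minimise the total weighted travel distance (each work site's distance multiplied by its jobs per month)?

For a sum of weighted absolute distances on a line, the optimum is the weighted median (not the mean). Total weight W = 270; half-weight = 135.
Sort by position and accumulate weight:
  mile 46 (R, w=40) → cum 40
  mile 54 (P, w=60) → cum 100
  mile 59 (S, w=90) → cum 190  ≥ 135 → median here
  mile 77 (Q, w=80) → cum 270
Optimal location: mile 59.

x = 59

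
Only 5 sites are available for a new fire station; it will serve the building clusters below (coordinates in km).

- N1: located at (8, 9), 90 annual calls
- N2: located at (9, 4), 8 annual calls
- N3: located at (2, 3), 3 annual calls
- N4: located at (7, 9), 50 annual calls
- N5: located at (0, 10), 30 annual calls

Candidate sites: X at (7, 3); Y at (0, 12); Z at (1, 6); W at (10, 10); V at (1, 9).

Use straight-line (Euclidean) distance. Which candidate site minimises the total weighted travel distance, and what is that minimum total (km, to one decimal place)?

Total weighted distance at each candidate:
  X (7, 3): total = 1177.3
  Y (0, 12): total = 1333.7
  Z (1, 6): total = 1220.0
  W (10, 10): total = 739.9
  V (1, 9): total = 1066.1
Minimum is at W with total 739.9 km.

W, total 739.9 km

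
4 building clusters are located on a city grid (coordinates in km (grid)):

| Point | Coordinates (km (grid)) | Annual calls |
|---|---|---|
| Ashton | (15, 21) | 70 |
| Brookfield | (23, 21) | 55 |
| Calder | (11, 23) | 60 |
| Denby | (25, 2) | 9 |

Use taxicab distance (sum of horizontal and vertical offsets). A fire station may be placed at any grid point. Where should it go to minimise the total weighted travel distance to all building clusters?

(15, 21)

Manhattan distance separates: Σwᵢ(|x−xᵢ|+|y−yᵢ|) = Σwᵢ|x−xᵢ| + Σwᵢ|y−yᵢ|, so x and y are optimised independently as 1-D weighted medians.
Total weight W = 194; half = 97.
x-coordinate, sorted with cumulative weight:
  x=11 (Calder, w=60) cum 60
  x=15 (Ashton, w=70) cum 130  ← median
  x=23 (Brookfield, w=55) cum 185
  x=25 (Denby, w=9) cum 194
⇒ x* = 15
y-coordinate, sorted with cumulative weight:
  y=2 (Denby, w=9) cum 9
  y=21 (Ashton, w=70) cum 79
  y=21 (Brookfield, w=55) cum 134  ← median
  y=23 (Calder, w=60) cum 194
⇒ y* = 21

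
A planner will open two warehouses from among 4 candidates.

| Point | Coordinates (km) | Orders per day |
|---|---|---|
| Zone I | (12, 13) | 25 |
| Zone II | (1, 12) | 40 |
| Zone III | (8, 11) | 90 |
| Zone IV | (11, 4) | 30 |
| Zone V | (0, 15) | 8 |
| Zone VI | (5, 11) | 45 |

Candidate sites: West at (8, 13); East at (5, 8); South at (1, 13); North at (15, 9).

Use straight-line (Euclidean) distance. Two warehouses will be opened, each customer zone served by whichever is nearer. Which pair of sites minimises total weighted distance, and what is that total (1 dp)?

Evaluate every pair (each demand assigned to the nearer of the two):
  {West, South}: total = 784.7
  {West, East}: total = 923.6
  {West, North}: total = 983.2
  {East, South}: total = 1006.1
  {East, North}: total = 1129.0
  {South, North}: total = 1231.4
Best pair: {West, South} with total 784.7.

{West, South}, total 784.7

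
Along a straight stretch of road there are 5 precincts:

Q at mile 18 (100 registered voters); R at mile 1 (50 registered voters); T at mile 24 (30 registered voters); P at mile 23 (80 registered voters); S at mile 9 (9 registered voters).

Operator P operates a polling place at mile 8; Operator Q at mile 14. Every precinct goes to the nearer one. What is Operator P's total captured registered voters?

59

The indifferent point is the midpoint (8+14)/2 = 11; precincts left of it (closer to Operator P at 8) go to Operator P, those right go to Operator Q.
  R at 1 (w=50) → Operator P
  S at 9 (w=9) → Operator P
  Q at 18 (w=100) → Operator Q
  P at 23 (w=80) → Operator Q
  T at 24 (w=30) → Operator Q
Operator P captures 59; Operator Q captures 210.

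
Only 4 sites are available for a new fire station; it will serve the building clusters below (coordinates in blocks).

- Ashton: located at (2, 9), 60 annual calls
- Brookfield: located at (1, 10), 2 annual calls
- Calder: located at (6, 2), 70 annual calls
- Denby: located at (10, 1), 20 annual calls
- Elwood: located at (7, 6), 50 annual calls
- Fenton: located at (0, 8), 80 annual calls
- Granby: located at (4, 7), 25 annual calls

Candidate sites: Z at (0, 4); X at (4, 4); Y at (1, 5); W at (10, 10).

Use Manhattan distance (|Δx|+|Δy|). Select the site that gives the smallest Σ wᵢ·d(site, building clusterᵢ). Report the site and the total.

X, total 1863 blocks

Total weighted distance at each candidate:
  Z (0, 4): total = 2199
  X (4, 4): total = 1863
  Y (1, 5): total = 1925
  W (10, 10): total = 3113
Minimum is at X with total 1863 blocks.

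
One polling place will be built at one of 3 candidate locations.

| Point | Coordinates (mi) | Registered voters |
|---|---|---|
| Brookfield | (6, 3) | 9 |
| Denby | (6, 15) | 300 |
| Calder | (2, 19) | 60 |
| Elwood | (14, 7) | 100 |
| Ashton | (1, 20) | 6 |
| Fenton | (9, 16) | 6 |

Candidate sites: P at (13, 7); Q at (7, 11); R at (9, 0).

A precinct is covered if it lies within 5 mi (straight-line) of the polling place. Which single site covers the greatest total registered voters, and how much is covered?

Q, covering 300

Coverage radius r = 5 mi; a point is covered iff (Δx)²+(Δy)² ≤ 5² = 25.
  P (13, 7): covers {Elwood} → 100
  Q (7, 11): covers {Denby} → 300
  R (9, 0): covers {Brookfield} → 9
Maximum coverage at Q: 300 registered voters.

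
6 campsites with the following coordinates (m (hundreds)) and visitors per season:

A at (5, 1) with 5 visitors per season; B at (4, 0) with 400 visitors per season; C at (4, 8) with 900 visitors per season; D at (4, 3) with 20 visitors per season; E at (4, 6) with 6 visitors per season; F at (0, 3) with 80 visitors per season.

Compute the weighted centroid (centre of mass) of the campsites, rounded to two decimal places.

The minimiser of Σwᵢ‖p−pᵢ‖² is the weighted centroid p* = (Σwᵢpᵢ)/(Σwᵢ).
Σwᵢ = 1411.
Σwᵢxᵢ = 5·5 + 400·4 + 900·4 + 20·4 + 6·4 + 80·0 = 5329.
Σwᵢyᵢ = 5·1 + 400·0 + 900·8 + 20·3 + 6·6 + 80·3 = 7541.
x* = 5329/1411 = 3.78, y* = 7541/1411 = 5.34.

(3.78, 5.34)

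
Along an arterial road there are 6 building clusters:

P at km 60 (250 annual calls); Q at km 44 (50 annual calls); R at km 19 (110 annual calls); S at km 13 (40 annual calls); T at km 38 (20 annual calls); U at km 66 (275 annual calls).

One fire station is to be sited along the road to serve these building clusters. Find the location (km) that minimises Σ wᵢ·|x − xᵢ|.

x = 60

For a sum of weighted absolute distances on a line, the optimum is the weighted median (not the mean). Total weight W = 745; half-weight = 372.5.
Sort by position and accumulate weight:
  km 13 (S, w=40) → cum 40
  km 19 (R, w=110) → cum 150
  km 38 (T, w=20) → cum 170
  km 44 (Q, w=50) → cum 220
  km 60 (P, w=250) → cum 470  ≥ 372.5 → median here
  km 66 (U, w=275) → cum 745
Optimal location: km 60.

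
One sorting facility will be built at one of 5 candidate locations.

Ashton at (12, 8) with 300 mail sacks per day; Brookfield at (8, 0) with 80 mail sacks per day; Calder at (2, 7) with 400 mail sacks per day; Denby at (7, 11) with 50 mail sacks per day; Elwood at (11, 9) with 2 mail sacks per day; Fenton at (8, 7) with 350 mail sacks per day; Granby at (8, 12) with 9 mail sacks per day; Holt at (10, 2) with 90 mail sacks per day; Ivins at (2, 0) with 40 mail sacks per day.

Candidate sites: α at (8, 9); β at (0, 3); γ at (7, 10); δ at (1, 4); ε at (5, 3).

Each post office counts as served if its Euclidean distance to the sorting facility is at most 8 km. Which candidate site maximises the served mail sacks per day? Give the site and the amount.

α, covering 1201

Coverage radius r = 8 km; a point is covered iff (Δx)²+(Δy)² ≤ 8² = 64.
  α (8, 9): covers {Ashton, Calder, Denby, Elwood, Fenton, Granby, Holt} → 1201
  β (0, 3): covers {Calder, Ivins} → 440
  γ (7, 10): covers {Ashton, Calder, Denby, Elwood, Fenton, Granby} → 1111
  δ (1, 4): covers {Calder, Fenton, Ivins} → 790
  ε (5, 3): covers {Brookfield, Calder, Fenton, Holt, Ivins} → 960
Maximum coverage at α: 1201 mail sacks per day.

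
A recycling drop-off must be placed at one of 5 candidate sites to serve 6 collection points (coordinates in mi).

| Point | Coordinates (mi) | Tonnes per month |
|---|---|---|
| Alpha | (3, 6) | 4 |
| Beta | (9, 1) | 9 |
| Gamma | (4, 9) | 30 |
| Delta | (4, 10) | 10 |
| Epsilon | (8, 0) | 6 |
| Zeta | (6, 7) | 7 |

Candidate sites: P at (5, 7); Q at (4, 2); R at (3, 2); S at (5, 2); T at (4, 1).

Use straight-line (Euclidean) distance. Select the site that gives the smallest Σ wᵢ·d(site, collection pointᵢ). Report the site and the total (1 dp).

Total weighted distance at each candidate:
  P (5, 7): total = 225.2
  Q (4, 2): total = 416.9
  R (3, 2): total = 436.6
  S (5, 2): total = 405.1
  T (4, 1): total = 464.4
Minimum is at P with total 225.2 mi.

P, total 225.2 mi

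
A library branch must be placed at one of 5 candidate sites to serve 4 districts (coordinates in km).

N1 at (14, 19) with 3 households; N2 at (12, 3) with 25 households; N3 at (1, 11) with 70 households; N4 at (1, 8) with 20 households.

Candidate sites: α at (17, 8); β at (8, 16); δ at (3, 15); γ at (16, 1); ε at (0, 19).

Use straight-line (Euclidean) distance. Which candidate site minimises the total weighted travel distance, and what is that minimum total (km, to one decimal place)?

Total weighted distance at each candidate:
  α (17, 8): total = 1670.5
  β (8, 16): total = 1174.9
  δ (3, 15): total = 868.8
  γ (16, 1): total = 1759.1
  ε (0, 19): total = 1327.3
Minimum is at δ with total 868.8 km.

δ, total 868.8 km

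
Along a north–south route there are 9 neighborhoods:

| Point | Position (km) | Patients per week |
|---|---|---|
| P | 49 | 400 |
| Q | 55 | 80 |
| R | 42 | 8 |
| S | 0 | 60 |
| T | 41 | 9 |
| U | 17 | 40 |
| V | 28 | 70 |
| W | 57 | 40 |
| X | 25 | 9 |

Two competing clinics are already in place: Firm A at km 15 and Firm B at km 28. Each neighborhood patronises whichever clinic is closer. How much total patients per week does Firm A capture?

100

The indifferent point is the midpoint (15+28)/2 = 21.5; neighborhoods left of it (closer to Firm A at 15) go to Firm A, those right go to Firm B.
  S at 0 (w=60) → Firm A
  U at 17 (w=40) → Firm A
  X at 25 (w=9) → Firm B
  V at 28 (w=70) → Firm B
  T at 41 (w=9) → Firm B
  R at 42 (w=8) → Firm B
  P at 49 (w=400) → Firm B
  Q at 55 (w=80) → Firm B
  W at 57 (w=40) → Firm B
Firm A captures 100; Firm B captures 616.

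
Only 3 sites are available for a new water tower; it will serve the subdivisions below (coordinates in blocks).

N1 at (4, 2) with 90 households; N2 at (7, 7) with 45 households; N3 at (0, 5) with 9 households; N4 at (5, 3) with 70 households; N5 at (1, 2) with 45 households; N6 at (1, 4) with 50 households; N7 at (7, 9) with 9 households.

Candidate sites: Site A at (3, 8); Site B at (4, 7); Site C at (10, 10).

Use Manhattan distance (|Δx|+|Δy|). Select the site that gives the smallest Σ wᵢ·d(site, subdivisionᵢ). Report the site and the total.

Site B, total 1694 blocks

Total weighted distance at each candidate:
  Site A (3, 8): total = 2104
  Site B (4, 7): total = 1694
  Site C (10, 10): total = 4056
Minimum is at Site B with total 1694 blocks.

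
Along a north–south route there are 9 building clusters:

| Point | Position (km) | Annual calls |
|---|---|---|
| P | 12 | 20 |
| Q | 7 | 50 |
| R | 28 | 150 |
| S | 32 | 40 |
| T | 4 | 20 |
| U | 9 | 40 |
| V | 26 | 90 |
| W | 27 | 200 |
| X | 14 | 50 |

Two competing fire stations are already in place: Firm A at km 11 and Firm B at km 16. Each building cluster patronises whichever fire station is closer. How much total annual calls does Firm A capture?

The indifferent point is the midpoint (11+16)/2 = 13.5; building clusters left of it (closer to Firm A at 11) go to Firm A, those right go to Firm B.
  T at 4 (w=20) → Firm A
  Q at 7 (w=50) → Firm A
  U at 9 (w=40) → Firm A
  P at 12 (w=20) → Firm A
  X at 14 (w=50) → Firm B
  V at 26 (w=90) → Firm B
  W at 27 (w=200) → Firm B
  R at 28 (w=150) → Firm B
  S at 32 (w=40) → Firm B
Firm A captures 130; Firm B captures 530.

130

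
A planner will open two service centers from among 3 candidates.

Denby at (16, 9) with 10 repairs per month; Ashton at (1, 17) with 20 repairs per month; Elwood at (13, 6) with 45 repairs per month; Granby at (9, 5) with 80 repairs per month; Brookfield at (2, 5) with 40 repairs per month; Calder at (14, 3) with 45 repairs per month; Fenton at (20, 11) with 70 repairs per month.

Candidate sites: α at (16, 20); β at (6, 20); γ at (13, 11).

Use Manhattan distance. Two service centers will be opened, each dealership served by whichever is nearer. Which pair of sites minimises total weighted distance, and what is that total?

{β, γ}, total 2810

Evaluate every pair (each demand assigned to the nearer of the two):
  {β, γ}: total = 2810
  {α, γ}: total = 3010
  {α, β}: total = 5000
Best pair: {β, γ} with total 2810.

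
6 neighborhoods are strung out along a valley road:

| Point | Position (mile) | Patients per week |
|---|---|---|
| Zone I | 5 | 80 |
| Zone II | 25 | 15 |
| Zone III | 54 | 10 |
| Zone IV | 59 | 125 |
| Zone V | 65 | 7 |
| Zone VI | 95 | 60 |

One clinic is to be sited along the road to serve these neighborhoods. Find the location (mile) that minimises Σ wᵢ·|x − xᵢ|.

x = 59

For a sum of weighted absolute distances on a line, the optimum is the weighted median (not the mean). Total weight W = 297; half-weight = 148.5.
Sort by position and accumulate weight:
  mile 5 (Zone I, w=80) → cum 80
  mile 25 (Zone II, w=15) → cum 95
  mile 54 (Zone III, w=10) → cum 105
  mile 59 (Zone IV, w=125) → cum 230  ≥ 148.5 → median here
  mile 65 (Zone V, w=7) → cum 237
  mile 95 (Zone VI, w=60) → cum 297
Optimal location: mile 59.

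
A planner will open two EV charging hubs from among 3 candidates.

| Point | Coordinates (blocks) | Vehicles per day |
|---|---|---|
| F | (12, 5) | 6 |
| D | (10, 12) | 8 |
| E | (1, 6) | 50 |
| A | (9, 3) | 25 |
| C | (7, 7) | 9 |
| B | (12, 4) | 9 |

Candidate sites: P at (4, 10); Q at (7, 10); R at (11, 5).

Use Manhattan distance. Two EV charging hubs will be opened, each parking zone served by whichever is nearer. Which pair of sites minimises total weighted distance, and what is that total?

{P, R}, total 592

Evaluate every pair (each demand assigned to the nearer of the two):
  {P, R}: total = 592
  {Q, R}: total = 691
  {P, Q}: total = 801
Best pair: {P, R} with total 592.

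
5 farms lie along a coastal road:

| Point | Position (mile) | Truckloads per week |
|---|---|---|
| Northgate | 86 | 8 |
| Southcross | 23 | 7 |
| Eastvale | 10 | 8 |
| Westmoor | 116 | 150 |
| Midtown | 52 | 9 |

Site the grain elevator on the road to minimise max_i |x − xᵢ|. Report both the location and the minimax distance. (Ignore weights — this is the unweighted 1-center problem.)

location 63, max distance 53

The 1-center on a line is the midpoint of the two extreme points: leftmost at 10, rightmost at 116.
Optimal location = (10 + 116)/2 = 63; maximum distance = (116 − 10)/2 = 53.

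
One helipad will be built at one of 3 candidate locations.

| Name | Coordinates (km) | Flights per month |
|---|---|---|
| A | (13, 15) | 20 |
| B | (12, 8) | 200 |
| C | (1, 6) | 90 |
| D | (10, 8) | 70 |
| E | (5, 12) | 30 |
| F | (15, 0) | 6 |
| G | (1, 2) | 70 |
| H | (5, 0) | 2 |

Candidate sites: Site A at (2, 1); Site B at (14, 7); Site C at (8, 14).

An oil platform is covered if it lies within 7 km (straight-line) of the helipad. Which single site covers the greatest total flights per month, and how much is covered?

Site B, covering 270

Coverage radius r = 7 km; a point is covered iff (Δx)²+(Δy)² ≤ 7² = 49.
  Site A (2, 1): covers {C, G, H} → 162
  Site B (14, 7): covers {B, D} → 270
  Site C (8, 14): covers {A, D, E} → 120
Maximum coverage at Site B: 270 flights per month.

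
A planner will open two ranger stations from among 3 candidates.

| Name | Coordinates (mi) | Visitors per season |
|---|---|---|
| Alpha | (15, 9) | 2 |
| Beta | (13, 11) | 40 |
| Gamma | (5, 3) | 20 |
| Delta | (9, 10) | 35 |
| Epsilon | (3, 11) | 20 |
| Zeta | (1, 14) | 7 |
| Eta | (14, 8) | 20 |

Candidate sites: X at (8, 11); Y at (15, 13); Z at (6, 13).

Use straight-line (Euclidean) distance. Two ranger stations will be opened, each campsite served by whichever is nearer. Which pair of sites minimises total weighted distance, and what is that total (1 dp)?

Evaluate every pair (each demand assigned to the nearer of the two):
  {X, Y}: total = 596.8
  {X, Z}: total = 676.9
  {Y, Z}: total = 680.4
Best pair: {X, Y} with total 596.8.

{X, Y}, total 596.8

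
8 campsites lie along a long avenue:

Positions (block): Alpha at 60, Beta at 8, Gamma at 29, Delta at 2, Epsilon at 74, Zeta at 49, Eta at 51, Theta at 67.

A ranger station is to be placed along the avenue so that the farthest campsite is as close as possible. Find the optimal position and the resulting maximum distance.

location 38, max distance 36

The 1-center on a line is the midpoint of the two extreme points: leftmost at 2, rightmost at 74.
Optimal location = (2 + 74)/2 = 38; maximum distance = (74 − 2)/2 = 36.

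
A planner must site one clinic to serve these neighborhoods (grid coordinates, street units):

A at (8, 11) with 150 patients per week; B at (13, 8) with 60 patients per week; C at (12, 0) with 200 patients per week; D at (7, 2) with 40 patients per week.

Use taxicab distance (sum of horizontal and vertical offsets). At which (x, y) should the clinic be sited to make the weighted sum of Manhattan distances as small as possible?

(12, 2)

Manhattan distance separates: Σwᵢ(|x−xᵢ|+|y−yᵢ|) = Σwᵢ|x−xᵢ| + Σwᵢ|y−yᵢ|, so x and y are optimised independently as 1-D weighted medians.
Total weight W = 450; half = 225.
x-coordinate, sorted with cumulative weight:
  x=7 (D, w=40) cum 40
  x=8 (A, w=150) cum 190
  x=12 (C, w=200) cum 390  ← median
  x=13 (B, w=60) cum 450
⇒ x* = 12
y-coordinate, sorted with cumulative weight:
  y=0 (C, w=200) cum 200
  y=2 (D, w=40) cum 240  ← median
  y=8 (B, w=60) cum 300
  y=11 (A, w=150) cum 450
⇒ y* = 2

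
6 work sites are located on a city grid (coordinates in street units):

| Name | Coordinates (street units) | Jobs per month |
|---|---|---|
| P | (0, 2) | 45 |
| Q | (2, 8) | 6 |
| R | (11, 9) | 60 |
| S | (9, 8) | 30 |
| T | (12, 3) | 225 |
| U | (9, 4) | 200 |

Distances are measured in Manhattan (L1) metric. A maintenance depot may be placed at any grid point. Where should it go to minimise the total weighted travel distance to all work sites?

Manhattan distance separates: Σwᵢ(|x−xᵢ|+|y−yᵢ|) = Σwᵢ|x−xᵢ| + Σwᵢ|y−yᵢ|, so x and y are optimised independently as 1-D weighted medians.
Total weight W = 566; half = 283.
x-coordinate, sorted with cumulative weight:
  x=0 (P, w=45) cum 45
  x=2 (Q, w=6) cum 51
  x=9 (S, w=30) cum 81
  x=9 (U, w=200) cum 281
  x=11 (R, w=60) cum 341  ← median
  x=12 (T, w=225) cum 566
⇒ x* = 11
y-coordinate, sorted with cumulative weight:
  y=2 (P, w=45) cum 45
  y=3 (T, w=225) cum 270
  y=4 (U, w=200) cum 470  ← median
  y=8 (Q, w=6) cum 476
  y=8 (S, w=30) cum 506
  y=9 (R, w=60) cum 566
⇒ y* = 4

(11, 4)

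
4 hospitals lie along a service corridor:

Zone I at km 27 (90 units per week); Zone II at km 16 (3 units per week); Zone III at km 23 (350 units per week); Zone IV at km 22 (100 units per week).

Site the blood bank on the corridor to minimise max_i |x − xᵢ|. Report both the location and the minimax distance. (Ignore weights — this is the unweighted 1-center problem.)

location 21.5, max distance 5.5

The 1-center on a line is the midpoint of the two extreme points: leftmost at 16, rightmost at 27.
Optimal location = (16 + 27)/2 = 21.5; maximum distance = (27 − 16)/2 = 5.5.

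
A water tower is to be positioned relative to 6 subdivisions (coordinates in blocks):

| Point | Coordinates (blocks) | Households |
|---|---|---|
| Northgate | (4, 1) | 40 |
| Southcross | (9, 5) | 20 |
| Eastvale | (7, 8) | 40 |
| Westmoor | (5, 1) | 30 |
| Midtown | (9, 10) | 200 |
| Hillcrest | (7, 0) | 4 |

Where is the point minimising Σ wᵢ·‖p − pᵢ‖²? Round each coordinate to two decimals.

(7.78, 7.46)

The minimiser of Σwᵢ‖p−pᵢ‖² is the weighted centroid p* = (Σwᵢpᵢ)/(Σwᵢ).
Σwᵢ = 334.
Σwᵢxᵢ = 40·4 + 20·9 + 40·7 + 30·5 + 200·9 + 4·7 = 2598.
Σwᵢyᵢ = 40·1 + 20·5 + 40·8 + 30·1 + 200·10 + 4·0 = 2490.
x* = 2598/334 = 7.78, y* = 2490/334 = 7.46.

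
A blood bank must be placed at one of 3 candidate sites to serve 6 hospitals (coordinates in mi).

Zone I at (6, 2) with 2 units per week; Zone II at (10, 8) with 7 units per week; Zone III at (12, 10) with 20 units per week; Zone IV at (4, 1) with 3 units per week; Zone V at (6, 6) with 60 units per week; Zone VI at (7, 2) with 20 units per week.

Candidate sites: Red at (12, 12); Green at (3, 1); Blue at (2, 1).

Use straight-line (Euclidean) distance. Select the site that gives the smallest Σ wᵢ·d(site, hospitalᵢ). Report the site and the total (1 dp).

Green, total 765.5 mi

Total weighted distance at each candidate:
  Red (12, 12): total = 868.2
  Green (3, 1): total = 765.5
  Blue (2, 1): total = 843.9
Minimum is at Green with total 765.5 mi.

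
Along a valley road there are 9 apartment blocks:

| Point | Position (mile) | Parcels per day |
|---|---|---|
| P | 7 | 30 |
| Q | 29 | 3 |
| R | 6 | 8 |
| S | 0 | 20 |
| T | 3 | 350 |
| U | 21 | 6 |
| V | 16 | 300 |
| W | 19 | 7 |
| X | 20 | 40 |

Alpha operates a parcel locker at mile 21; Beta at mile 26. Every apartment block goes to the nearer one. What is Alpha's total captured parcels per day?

761

The indifferent point is the midpoint (21+26)/2 = 23.5; apartment blocks left of it (closer to Alpha at 21) go to Alpha, those right go to Beta.
  S at 0 (w=20) → Alpha
  T at 3 (w=350) → Alpha
  R at 6 (w=8) → Alpha
  P at 7 (w=30) → Alpha
  V at 16 (w=300) → Alpha
  W at 19 (w=7) → Alpha
  X at 20 (w=40) → Alpha
  U at 21 (w=6) → Alpha
  Q at 29 (w=3) → Beta
Alpha captures 761; Beta captures 3.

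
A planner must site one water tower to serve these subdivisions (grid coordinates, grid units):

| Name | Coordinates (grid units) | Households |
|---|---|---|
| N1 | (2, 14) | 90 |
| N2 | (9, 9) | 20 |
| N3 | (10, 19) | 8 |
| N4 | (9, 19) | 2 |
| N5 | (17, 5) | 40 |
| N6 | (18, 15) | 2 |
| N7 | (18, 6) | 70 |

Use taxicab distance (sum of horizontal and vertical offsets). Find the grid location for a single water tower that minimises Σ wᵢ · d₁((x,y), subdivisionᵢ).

(10, 9)

Manhattan distance separates: Σwᵢ(|x−xᵢ|+|y−yᵢ|) = Σwᵢ|x−xᵢ| + Σwᵢ|y−yᵢ|, so x and y are optimised independently as 1-D weighted medians.
Total weight W = 232; half = 116.
x-coordinate, sorted with cumulative weight:
  x=2 (N1, w=90) cum 90
  x=9 (N2, w=20) cum 110
  x=9 (N4, w=2) cum 112
  x=10 (N3, w=8) cum 120  ← median
  x=17 (N5, w=40) cum 160
  x=18 (N6, w=2) cum 162
  x=18 (N7, w=70) cum 232
⇒ x* = 10
y-coordinate, sorted with cumulative weight:
  y=5 (N5, w=40) cum 40
  y=6 (N7, w=70) cum 110
  y=9 (N2, w=20) cum 130  ← median
  y=14 (N1, w=90) cum 220
  y=15 (N6, w=2) cum 222
  y=19 (N3, w=8) cum 230
  y=19 (N4, w=2) cum 232
⇒ y* = 9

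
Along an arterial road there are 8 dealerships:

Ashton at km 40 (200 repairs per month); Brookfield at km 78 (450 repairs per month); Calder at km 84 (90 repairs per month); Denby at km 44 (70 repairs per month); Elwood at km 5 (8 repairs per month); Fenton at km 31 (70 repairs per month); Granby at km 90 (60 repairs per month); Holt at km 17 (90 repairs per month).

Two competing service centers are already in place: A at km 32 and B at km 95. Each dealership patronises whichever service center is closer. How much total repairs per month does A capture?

438

The indifferent point is the midpoint (32+95)/2 = 63.5; dealerships left of it (closer to A at 32) go to A, those right go to B.
  Elwood at 5 (w=8) → A
  Holt at 17 (w=90) → A
  Fenton at 31 (w=70) → A
  Ashton at 40 (w=200) → A
  Denby at 44 (w=70) → A
  Brookfield at 78 (w=450) → B
  Calder at 84 (w=90) → B
  Granby at 90 (w=60) → B
A captures 438; B captures 600.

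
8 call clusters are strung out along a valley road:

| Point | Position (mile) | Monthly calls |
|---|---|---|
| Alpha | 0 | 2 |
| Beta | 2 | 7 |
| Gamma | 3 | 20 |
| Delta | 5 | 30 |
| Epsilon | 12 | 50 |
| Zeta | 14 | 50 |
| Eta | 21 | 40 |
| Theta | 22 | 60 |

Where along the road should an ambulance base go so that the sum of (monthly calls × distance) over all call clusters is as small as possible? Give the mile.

For a sum of weighted absolute distances on a line, the optimum is the weighted median (not the mean). Total weight W = 259; half-weight = 129.5.
Sort by position and accumulate weight:
  mile 0 (Alpha, w=2) → cum 2
  mile 2 (Beta, w=7) → cum 9
  mile 3 (Gamma, w=20) → cum 29
  mile 5 (Delta, w=30) → cum 59
  mile 12 (Epsilon, w=50) → cum 109
  mile 14 (Zeta, w=50) → cum 159  ≥ 129.5 → median here
  mile 21 (Eta, w=40) → cum 199
  mile 22 (Theta, w=60) → cum 259
Optimal location: mile 14.

x = 14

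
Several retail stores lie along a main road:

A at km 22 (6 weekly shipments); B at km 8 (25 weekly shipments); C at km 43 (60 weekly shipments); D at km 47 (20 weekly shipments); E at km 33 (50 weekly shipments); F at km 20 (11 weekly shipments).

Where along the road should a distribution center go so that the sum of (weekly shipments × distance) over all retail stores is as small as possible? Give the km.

x = 33

For a sum of weighted absolute distances on a line, the optimum is the weighted median (not the mean). Total weight W = 172; half-weight = 86.
Sort by position and accumulate weight:
  km 8 (B, w=25) → cum 25
  km 20 (F, w=11) → cum 36
  km 22 (A, w=6) → cum 42
  km 33 (E, w=50) → cum 92  ≥ 86 → median here
  km 43 (C, w=60) → cum 152
  km 47 (D, w=20) → cum 172
Optimal location: km 33.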